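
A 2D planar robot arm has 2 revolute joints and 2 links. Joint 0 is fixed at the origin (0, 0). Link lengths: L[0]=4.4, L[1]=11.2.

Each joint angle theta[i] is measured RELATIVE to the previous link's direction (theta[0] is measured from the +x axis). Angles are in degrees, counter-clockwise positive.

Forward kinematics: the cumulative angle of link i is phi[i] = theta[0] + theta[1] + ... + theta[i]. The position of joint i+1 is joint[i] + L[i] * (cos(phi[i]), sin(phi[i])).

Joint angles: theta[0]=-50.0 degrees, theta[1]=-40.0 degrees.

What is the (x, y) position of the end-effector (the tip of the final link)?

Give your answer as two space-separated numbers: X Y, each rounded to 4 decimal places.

joint[0] = (0.0000, 0.0000)  (base)
link 0: phi[0] = -50 = -50 deg
  cos(-50 deg) = 0.6428, sin(-50 deg) = -0.7660
  joint[1] = (0.0000, 0.0000) + 4.4 * (0.6428, -0.7660) = (0.0000 + 2.8283, 0.0000 + -3.3706) = (2.8283, -3.3706)
link 1: phi[1] = -50 + -40 = -90 deg
  cos(-90 deg) = 0.0000, sin(-90 deg) = -1.0000
  joint[2] = (2.8283, -3.3706) + 11.2 * (0.0000, -1.0000) = (2.8283 + 0.0000, -3.3706 + -11.2000) = (2.8283, -14.5706)
End effector: (2.8283, -14.5706)

Answer: 2.8283 -14.5706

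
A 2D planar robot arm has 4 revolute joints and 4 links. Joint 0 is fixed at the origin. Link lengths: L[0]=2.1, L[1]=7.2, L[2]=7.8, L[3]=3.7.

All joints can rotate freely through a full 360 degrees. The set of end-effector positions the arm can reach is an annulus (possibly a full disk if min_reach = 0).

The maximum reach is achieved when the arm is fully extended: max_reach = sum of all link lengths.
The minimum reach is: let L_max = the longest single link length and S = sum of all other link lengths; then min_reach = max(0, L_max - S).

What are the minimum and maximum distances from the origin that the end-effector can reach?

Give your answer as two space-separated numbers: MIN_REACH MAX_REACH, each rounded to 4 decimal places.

Link lengths: [2.1, 7.2, 7.8, 3.7]
max_reach = 2.1 + 7.2 + 7.8 + 3.7 = 20.8
L_max = max([2.1, 7.2, 7.8, 3.7]) = 7.8
S (sum of others) = 20.8 - 7.8 = 13
min_reach = max(0, 7.8 - 13) = max(0, -5.2) = 0

Answer: 0.0000 20.8000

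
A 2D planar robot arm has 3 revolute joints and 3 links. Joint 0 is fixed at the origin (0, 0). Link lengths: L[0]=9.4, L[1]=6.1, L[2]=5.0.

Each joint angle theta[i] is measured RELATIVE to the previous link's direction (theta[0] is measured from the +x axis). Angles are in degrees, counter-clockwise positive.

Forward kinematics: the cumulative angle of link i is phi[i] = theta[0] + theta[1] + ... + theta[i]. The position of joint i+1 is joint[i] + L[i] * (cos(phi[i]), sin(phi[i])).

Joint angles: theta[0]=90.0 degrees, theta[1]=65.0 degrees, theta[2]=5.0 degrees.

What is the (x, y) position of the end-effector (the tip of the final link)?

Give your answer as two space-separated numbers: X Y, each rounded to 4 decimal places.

Answer: -10.2269 13.6881

Derivation:
joint[0] = (0.0000, 0.0000)  (base)
link 0: phi[0] = 90 = 90 deg
  cos(90 deg) = 0.0000, sin(90 deg) = 1.0000
  joint[1] = (0.0000, 0.0000) + 9.4 * (0.0000, 1.0000) = (0.0000 + 0.0000, 0.0000 + 9.4000) = (0.0000, 9.4000)
link 1: phi[1] = 90 + 65 = 155 deg
  cos(155 deg) = -0.9063, sin(155 deg) = 0.4226
  joint[2] = (0.0000, 9.4000) + 6.1 * (-0.9063, 0.4226) = (0.0000 + -5.5285, 9.4000 + 2.5780) = (-5.5285, 11.9780)
link 2: phi[2] = 90 + 65 + 5 = 160 deg
  cos(160 deg) = -0.9397, sin(160 deg) = 0.3420
  joint[3] = (-5.5285, 11.9780) + 5 * (-0.9397, 0.3420) = (-5.5285 + -4.6985, 11.9780 + 1.7101) = (-10.2269, 13.6881)
End effector: (-10.2269, 13.6881)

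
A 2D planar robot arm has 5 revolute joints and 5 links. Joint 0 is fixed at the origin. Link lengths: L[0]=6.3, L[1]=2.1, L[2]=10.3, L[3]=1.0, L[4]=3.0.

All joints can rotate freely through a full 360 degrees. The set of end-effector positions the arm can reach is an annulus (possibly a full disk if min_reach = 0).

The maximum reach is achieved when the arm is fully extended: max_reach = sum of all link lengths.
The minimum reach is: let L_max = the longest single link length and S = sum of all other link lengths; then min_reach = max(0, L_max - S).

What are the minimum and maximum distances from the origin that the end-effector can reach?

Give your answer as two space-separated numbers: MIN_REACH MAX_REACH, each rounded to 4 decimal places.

Answer: 0.0000 22.7000

Derivation:
Link lengths: [6.3, 2.1, 10.3, 1.0, 3.0]
max_reach = 6.3 + 2.1 + 10.3 + 1 + 3 = 22.7
L_max = max([6.3, 2.1, 10.3, 1.0, 3.0]) = 10.3
S (sum of others) = 22.7 - 10.3 = 12.4
min_reach = max(0, 10.3 - 12.4) = max(0, -2.1) = 0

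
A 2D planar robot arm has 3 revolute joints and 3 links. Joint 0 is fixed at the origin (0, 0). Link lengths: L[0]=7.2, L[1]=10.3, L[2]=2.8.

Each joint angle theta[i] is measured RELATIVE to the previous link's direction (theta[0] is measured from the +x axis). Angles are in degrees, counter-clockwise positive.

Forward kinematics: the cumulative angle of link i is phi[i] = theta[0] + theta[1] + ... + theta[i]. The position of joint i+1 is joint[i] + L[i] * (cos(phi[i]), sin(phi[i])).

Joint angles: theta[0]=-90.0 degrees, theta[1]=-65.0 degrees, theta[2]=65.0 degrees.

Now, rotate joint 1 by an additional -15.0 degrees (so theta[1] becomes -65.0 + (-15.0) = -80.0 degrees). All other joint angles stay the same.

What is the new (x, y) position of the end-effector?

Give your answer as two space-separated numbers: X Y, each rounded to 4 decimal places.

Answer: -10.8682 -11.6932

Derivation:
joint[0] = (0.0000, 0.0000)  (base)
link 0: phi[0] = -90 = -90 deg
  cos(-90 deg) = 0.0000, sin(-90 deg) = -1.0000
  joint[1] = (0.0000, 0.0000) + 7.2 * (0.0000, -1.0000) = (0.0000 + 0.0000, 0.0000 + -7.2000) = (0.0000, -7.2000)
link 1: phi[1] = -90 + -80 = -170 deg
  cos(-170 deg) = -0.9848, sin(-170 deg) = -0.1736
  joint[2] = (0.0000, -7.2000) + 10.3 * (-0.9848, -0.1736) = (0.0000 + -10.1435, -7.2000 + -1.7886) = (-10.1435, -8.9886)
link 2: phi[2] = -90 + -80 + 65 = -105 deg
  cos(-105 deg) = -0.2588, sin(-105 deg) = -0.9659
  joint[3] = (-10.1435, -8.9886) + 2.8 * (-0.2588, -0.9659) = (-10.1435 + -0.7247, -8.9886 + -2.7046) = (-10.8682, -11.6932)
End effector: (-10.8682, -11.6932)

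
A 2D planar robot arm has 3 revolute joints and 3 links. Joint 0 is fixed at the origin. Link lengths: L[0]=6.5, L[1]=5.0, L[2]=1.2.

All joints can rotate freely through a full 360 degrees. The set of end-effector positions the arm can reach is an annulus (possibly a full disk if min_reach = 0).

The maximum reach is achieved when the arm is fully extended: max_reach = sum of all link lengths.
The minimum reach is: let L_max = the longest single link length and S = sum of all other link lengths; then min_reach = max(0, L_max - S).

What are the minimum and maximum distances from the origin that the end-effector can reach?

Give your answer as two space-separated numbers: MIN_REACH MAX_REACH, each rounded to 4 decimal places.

Link lengths: [6.5, 5.0, 1.2]
max_reach = 6.5 + 5 + 1.2 = 12.7
L_max = max([6.5, 5.0, 1.2]) = 6.5
S (sum of others) = 12.7 - 6.5 = 6.2
min_reach = max(0, 6.5 - 6.2) = max(0, 0.3) = 0.3

Answer: 0.3000 12.7000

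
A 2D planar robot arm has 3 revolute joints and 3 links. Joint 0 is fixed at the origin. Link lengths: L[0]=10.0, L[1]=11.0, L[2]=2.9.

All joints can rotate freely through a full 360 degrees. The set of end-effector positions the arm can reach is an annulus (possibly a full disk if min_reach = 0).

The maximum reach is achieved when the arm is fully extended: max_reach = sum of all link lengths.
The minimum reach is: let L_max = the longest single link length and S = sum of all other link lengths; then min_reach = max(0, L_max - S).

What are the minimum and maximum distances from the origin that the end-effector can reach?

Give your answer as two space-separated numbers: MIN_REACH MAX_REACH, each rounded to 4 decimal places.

Link lengths: [10.0, 11.0, 2.9]
max_reach = 10 + 11 + 2.9 = 23.9
L_max = max([10.0, 11.0, 2.9]) = 11
S (sum of others) = 23.9 - 11 = 12.9
min_reach = max(0, 11 - 12.9) = max(0, -1.9) = 0

Answer: 0.0000 23.9000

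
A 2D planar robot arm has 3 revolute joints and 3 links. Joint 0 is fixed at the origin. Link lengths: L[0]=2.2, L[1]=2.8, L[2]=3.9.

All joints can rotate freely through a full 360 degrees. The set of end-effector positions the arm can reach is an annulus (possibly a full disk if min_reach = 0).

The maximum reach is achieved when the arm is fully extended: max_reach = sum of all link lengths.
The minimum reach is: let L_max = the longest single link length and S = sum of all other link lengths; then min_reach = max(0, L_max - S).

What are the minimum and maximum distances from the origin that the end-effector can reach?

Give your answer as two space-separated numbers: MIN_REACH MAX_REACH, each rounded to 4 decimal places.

Link lengths: [2.2, 2.8, 3.9]
max_reach = 2.2 + 2.8 + 3.9 = 8.9
L_max = max([2.2, 2.8, 3.9]) = 3.9
S (sum of others) = 8.9 - 3.9 = 5
min_reach = max(0, 3.9 - 5) = max(0, -1.1) = 0

Answer: 0.0000 8.9000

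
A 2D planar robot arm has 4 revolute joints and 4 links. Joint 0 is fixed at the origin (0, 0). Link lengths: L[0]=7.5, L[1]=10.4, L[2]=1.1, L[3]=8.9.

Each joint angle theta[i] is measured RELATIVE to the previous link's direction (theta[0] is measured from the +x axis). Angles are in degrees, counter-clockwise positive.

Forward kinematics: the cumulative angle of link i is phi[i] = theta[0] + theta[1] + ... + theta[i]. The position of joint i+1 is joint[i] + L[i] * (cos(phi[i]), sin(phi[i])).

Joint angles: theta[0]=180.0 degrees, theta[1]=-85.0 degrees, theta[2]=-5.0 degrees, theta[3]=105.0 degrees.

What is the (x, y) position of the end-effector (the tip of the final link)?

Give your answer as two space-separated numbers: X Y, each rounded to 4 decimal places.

Answer: -17.0032 9.1569

Derivation:
joint[0] = (0.0000, 0.0000)  (base)
link 0: phi[0] = 180 = 180 deg
  cos(180 deg) = -1.0000, sin(180 deg) = 0.0000
  joint[1] = (0.0000, 0.0000) + 7.5 * (-1.0000, 0.0000) = (0.0000 + -7.5000, 0.0000 + 0.0000) = (-7.5000, 0.0000)
link 1: phi[1] = 180 + -85 = 95 deg
  cos(95 deg) = -0.0872, sin(95 deg) = 0.9962
  joint[2] = (-7.5000, 0.0000) + 10.4 * (-0.0872, 0.9962) = (-7.5000 + -0.9064, 0.0000 + 10.3604) = (-8.4064, 10.3604)
link 2: phi[2] = 180 + -85 + -5 = 90 deg
  cos(90 deg) = 0.0000, sin(90 deg) = 1.0000
  joint[3] = (-8.4064, 10.3604) + 1.1 * (0.0000, 1.0000) = (-8.4064 + 0.0000, 10.3604 + 1.1000) = (-8.4064, 11.4604)
link 3: phi[3] = 180 + -85 + -5 + 105 = 195 deg
  cos(195 deg) = -0.9659, sin(195 deg) = -0.2588
  joint[4] = (-8.4064, 11.4604) + 8.9 * (-0.9659, -0.2588) = (-8.4064 + -8.5967, 11.4604 + -2.3035) = (-17.0032, 9.1569)
End effector: (-17.0032, 9.1569)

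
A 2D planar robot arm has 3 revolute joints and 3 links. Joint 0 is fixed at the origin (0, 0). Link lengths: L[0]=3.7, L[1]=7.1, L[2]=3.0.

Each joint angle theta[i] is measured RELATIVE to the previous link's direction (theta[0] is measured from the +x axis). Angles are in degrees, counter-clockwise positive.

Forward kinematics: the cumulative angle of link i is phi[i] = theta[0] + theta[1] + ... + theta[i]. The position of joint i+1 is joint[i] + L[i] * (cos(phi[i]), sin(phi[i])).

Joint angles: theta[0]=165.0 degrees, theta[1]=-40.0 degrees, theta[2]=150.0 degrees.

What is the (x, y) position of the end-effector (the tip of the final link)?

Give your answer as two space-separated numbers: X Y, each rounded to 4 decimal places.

Answer: -7.3849 3.7850

Derivation:
joint[0] = (0.0000, 0.0000)  (base)
link 0: phi[0] = 165 = 165 deg
  cos(165 deg) = -0.9659, sin(165 deg) = 0.2588
  joint[1] = (0.0000, 0.0000) + 3.7 * (-0.9659, 0.2588) = (0.0000 + -3.5739, 0.0000 + 0.9576) = (-3.5739, 0.9576)
link 1: phi[1] = 165 + -40 = 125 deg
  cos(125 deg) = -0.5736, sin(125 deg) = 0.8192
  joint[2] = (-3.5739, 0.9576) + 7.1 * (-0.5736, 0.8192) = (-3.5739 + -4.0724, 0.9576 + 5.8160) = (-7.6463, 6.7736)
link 2: phi[2] = 165 + -40 + 150 = 275 deg
  cos(275 deg) = 0.0872, sin(275 deg) = -0.9962
  joint[3] = (-7.6463, 6.7736) + 3 * (0.0872, -0.9962) = (-7.6463 + 0.2615, 6.7736 + -2.9886) = (-7.3849, 3.7850)
End effector: (-7.3849, 3.7850)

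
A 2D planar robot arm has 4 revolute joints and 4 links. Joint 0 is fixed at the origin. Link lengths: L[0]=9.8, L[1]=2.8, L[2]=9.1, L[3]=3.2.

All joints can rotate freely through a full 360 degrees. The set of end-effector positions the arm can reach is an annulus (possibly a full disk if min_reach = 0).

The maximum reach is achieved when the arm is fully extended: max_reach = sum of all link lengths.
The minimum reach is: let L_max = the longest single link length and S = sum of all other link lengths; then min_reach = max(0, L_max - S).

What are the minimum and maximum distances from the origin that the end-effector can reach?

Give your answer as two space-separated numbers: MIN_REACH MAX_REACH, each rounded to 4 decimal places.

Link lengths: [9.8, 2.8, 9.1, 3.2]
max_reach = 9.8 + 2.8 + 9.1 + 3.2 = 24.9
L_max = max([9.8, 2.8, 9.1, 3.2]) = 9.8
S (sum of others) = 24.9 - 9.8 = 15.1
min_reach = max(0, 9.8 - 15.1) = max(0, -5.3) = 0

Answer: 0.0000 24.9000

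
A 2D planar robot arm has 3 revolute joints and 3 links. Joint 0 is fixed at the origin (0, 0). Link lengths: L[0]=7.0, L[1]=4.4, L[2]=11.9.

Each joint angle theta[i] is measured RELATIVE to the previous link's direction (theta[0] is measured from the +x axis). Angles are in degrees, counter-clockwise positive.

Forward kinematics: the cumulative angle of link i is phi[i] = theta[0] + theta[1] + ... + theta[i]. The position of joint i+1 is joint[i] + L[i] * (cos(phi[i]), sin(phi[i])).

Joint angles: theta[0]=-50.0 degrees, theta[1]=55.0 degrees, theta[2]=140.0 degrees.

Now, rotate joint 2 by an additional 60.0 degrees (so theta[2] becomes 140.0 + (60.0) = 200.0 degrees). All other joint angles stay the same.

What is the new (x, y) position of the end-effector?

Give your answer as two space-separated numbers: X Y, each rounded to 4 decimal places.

Answer: -1.9023 -10.0080

Derivation:
joint[0] = (0.0000, 0.0000)  (base)
link 0: phi[0] = -50 = -50 deg
  cos(-50 deg) = 0.6428, sin(-50 deg) = -0.7660
  joint[1] = (0.0000, 0.0000) + 7 * (0.6428, -0.7660) = (0.0000 + 4.4995, 0.0000 + -5.3623) = (4.4995, -5.3623)
link 1: phi[1] = -50 + 55 = 5 deg
  cos(5 deg) = 0.9962, sin(5 deg) = 0.0872
  joint[2] = (4.4995, -5.3623) + 4.4 * (0.9962, 0.0872) = (4.4995 + 4.3833, -5.3623 + 0.3835) = (8.8828, -4.9788)
link 2: phi[2] = -50 + 55 + 200 = 205 deg
  cos(205 deg) = -0.9063, sin(205 deg) = -0.4226
  joint[3] = (8.8828, -4.9788) + 11.9 * (-0.9063, -0.4226) = (8.8828 + -10.7851, -4.9788 + -5.0292) = (-1.9023, -10.0080)
End effector: (-1.9023, -10.0080)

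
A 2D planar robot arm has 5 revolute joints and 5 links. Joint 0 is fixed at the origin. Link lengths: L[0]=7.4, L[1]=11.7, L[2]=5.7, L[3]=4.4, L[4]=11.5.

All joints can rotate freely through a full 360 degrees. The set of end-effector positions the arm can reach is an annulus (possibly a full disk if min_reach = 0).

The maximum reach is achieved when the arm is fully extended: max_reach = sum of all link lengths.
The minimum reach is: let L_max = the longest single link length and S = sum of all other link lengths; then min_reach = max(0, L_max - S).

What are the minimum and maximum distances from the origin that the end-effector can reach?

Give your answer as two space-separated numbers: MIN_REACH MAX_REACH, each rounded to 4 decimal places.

Link lengths: [7.4, 11.7, 5.7, 4.4, 11.5]
max_reach = 7.4 + 11.7 + 5.7 + 4.4 + 11.5 = 40.7
L_max = max([7.4, 11.7, 5.7, 4.4, 11.5]) = 11.7
S (sum of others) = 40.7 - 11.7 = 29
min_reach = max(0, 11.7 - 29) = max(0, -17.3) = 0

Answer: 0.0000 40.7000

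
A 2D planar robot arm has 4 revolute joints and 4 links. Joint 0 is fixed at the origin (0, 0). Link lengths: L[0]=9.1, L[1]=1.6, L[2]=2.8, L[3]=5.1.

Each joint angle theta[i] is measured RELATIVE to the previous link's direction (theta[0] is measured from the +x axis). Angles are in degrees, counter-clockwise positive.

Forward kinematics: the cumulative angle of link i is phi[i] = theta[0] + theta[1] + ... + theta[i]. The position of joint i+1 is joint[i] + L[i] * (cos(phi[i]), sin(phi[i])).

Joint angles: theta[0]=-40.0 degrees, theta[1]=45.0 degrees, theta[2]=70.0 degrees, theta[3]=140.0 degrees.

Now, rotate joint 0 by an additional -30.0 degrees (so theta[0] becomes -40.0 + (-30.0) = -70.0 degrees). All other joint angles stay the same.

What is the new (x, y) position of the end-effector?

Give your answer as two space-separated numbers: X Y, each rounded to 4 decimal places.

joint[0] = (0.0000, 0.0000)  (base)
link 0: phi[0] = -70 = -70 deg
  cos(-70 deg) = 0.3420, sin(-70 deg) = -0.9397
  joint[1] = (0.0000, 0.0000) + 9.1 * (0.3420, -0.9397) = (0.0000 + 3.1124, 0.0000 + -8.5512) = (3.1124, -8.5512)
link 1: phi[1] = -70 + 45 = -25 deg
  cos(-25 deg) = 0.9063, sin(-25 deg) = -0.4226
  joint[2] = (3.1124, -8.5512) + 1.6 * (0.9063, -0.4226) = (3.1124 + 1.4501, -8.5512 + -0.6762) = (4.5625, -9.2274)
link 2: phi[2] = -70 + 45 + 70 = 45 deg
  cos(45 deg) = 0.7071, sin(45 deg) = 0.7071
  joint[3] = (4.5625, -9.2274) + 2.8 * (0.7071, 0.7071) = (4.5625 + 1.9799, -9.2274 + 1.9799) = (6.5424, -7.2475)
link 3: phi[3] = -70 + 45 + 70 + 140 = 185 deg
  cos(185 deg) = -0.9962, sin(185 deg) = -0.0872
  joint[4] = (6.5424, -7.2475) + 5.1 * (-0.9962, -0.0872) = (6.5424 + -5.0806, -7.2475 + -0.4445) = (1.4618, -7.6920)
End effector: (1.4618, -7.6920)

Answer: 1.4618 -7.6920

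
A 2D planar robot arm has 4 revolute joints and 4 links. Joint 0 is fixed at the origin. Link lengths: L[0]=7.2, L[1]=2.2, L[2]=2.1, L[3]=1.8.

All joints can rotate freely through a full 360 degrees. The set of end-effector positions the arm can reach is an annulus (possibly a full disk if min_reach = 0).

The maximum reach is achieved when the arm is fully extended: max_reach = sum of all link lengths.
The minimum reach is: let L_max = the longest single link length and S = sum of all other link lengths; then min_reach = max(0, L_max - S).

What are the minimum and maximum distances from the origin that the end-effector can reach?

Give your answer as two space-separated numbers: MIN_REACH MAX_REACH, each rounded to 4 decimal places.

Link lengths: [7.2, 2.2, 2.1, 1.8]
max_reach = 7.2 + 2.2 + 2.1 + 1.8 = 13.3
L_max = max([7.2, 2.2, 2.1, 1.8]) = 7.2
S (sum of others) = 13.3 - 7.2 = 6.1
min_reach = max(0, 7.2 - 6.1) = max(0, 1.1) = 1.1

Answer: 1.1000 13.3000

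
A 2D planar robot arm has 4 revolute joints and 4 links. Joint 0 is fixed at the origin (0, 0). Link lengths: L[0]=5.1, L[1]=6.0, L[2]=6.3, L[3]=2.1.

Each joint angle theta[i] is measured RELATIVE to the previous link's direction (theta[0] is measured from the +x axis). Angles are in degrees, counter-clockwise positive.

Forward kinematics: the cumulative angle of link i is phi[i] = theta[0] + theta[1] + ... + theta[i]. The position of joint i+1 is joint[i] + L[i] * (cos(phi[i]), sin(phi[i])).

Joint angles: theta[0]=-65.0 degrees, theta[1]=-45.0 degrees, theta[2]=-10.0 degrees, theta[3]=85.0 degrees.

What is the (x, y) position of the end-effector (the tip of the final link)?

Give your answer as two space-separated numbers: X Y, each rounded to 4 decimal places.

joint[0] = (0.0000, 0.0000)  (base)
link 0: phi[0] = -65 = -65 deg
  cos(-65 deg) = 0.4226, sin(-65 deg) = -0.9063
  joint[1] = (0.0000, 0.0000) + 5.1 * (0.4226, -0.9063) = (0.0000 + 2.1554, 0.0000 + -4.6222) = (2.1554, -4.6222)
link 1: phi[1] = -65 + -45 = -110 deg
  cos(-110 deg) = -0.3420, sin(-110 deg) = -0.9397
  joint[2] = (2.1554, -4.6222) + 6 * (-0.3420, -0.9397) = (2.1554 + -2.0521, -4.6222 + -5.6382) = (0.1032, -10.2603)
link 2: phi[2] = -65 + -45 + -10 = -120 deg
  cos(-120 deg) = -0.5000, sin(-120 deg) = -0.8660
  joint[3] = (0.1032, -10.2603) + 6.3 * (-0.5000, -0.8660) = (0.1032 + -3.1500, -10.2603 + -5.4560) = (-3.0468, -15.7163)
link 3: phi[3] = -65 + -45 + -10 + 85 = -35 deg
  cos(-35 deg) = 0.8192, sin(-35 deg) = -0.5736
  joint[4] = (-3.0468, -15.7163) + 2.1 * (0.8192, -0.5736) = (-3.0468 + 1.7202, -15.7163 + -1.2045) = (-1.3265, -16.9208)
End effector: (-1.3265, -16.9208)

Answer: -1.3265 -16.9208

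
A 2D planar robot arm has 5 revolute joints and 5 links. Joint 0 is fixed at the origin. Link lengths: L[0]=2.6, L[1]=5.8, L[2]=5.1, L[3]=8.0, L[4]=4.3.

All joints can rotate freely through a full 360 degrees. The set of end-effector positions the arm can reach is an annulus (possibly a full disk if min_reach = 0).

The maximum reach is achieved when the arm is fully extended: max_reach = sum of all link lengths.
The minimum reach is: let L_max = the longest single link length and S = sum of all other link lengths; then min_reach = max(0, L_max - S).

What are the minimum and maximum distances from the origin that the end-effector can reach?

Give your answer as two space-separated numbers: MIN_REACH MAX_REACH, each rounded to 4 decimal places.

Answer: 0.0000 25.8000

Derivation:
Link lengths: [2.6, 5.8, 5.1, 8.0, 4.3]
max_reach = 2.6 + 5.8 + 5.1 + 8 + 4.3 = 25.8
L_max = max([2.6, 5.8, 5.1, 8.0, 4.3]) = 8
S (sum of others) = 25.8 - 8 = 17.8
min_reach = max(0, 8 - 17.8) = max(0, -9.8) = 0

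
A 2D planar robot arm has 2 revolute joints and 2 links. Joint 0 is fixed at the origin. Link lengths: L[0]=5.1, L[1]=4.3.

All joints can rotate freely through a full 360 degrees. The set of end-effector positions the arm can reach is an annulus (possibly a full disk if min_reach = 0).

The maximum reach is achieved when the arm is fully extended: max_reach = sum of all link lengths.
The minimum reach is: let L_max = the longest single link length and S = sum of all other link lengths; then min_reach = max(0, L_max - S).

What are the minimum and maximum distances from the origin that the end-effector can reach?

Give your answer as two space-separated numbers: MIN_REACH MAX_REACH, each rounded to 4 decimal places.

Answer: 0.8000 9.4000

Derivation:
Link lengths: [5.1, 4.3]
max_reach = 5.1 + 4.3 = 9.4
L_max = max([5.1, 4.3]) = 5.1
S (sum of others) = 9.4 - 5.1 = 4.3
min_reach = max(0, 5.1 - 4.3) = max(0, 0.8) = 0.8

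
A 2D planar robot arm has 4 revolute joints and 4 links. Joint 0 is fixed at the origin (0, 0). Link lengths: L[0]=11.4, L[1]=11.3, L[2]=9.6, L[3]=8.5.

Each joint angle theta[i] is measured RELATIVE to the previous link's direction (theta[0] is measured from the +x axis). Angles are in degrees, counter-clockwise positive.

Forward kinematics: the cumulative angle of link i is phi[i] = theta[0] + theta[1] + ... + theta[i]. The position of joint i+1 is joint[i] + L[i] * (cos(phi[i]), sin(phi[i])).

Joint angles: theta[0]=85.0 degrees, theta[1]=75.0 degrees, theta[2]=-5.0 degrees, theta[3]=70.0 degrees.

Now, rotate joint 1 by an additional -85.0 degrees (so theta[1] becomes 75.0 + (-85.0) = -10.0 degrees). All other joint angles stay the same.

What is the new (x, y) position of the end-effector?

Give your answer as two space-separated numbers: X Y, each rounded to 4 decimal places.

joint[0] = (0.0000, 0.0000)  (base)
link 0: phi[0] = 85 = 85 deg
  cos(85 deg) = 0.0872, sin(85 deg) = 0.9962
  joint[1] = (0.0000, 0.0000) + 11.4 * (0.0872, 0.9962) = (0.0000 + 0.9936, 0.0000 + 11.3566) = (0.9936, 11.3566)
link 1: phi[1] = 85 + -10 = 75 deg
  cos(75 deg) = 0.2588, sin(75 deg) = 0.9659
  joint[2] = (0.9936, 11.3566) + 11.3 * (0.2588, 0.9659) = (0.9936 + 2.9247, 11.3566 + 10.9150) = (3.9182, 22.2716)
link 2: phi[2] = 85 + -10 + -5 = 70 deg
  cos(70 deg) = 0.3420, sin(70 deg) = 0.9397
  joint[3] = (3.9182, 22.2716) + 9.6 * (0.3420, 0.9397) = (3.9182 + 3.2834, 22.2716 + 9.0210) = (7.2016, 31.2926)
link 3: phi[3] = 85 + -10 + -5 + 70 = 140 deg
  cos(140 deg) = -0.7660, sin(140 deg) = 0.6428
  joint[4] = (7.2016, 31.2926) + 8.5 * (-0.7660, 0.6428) = (7.2016 + -6.5114, 31.2926 + 5.4637) = (0.6902, 36.7563)
End effector: (0.6902, 36.7563)

Answer: 0.6902 36.7563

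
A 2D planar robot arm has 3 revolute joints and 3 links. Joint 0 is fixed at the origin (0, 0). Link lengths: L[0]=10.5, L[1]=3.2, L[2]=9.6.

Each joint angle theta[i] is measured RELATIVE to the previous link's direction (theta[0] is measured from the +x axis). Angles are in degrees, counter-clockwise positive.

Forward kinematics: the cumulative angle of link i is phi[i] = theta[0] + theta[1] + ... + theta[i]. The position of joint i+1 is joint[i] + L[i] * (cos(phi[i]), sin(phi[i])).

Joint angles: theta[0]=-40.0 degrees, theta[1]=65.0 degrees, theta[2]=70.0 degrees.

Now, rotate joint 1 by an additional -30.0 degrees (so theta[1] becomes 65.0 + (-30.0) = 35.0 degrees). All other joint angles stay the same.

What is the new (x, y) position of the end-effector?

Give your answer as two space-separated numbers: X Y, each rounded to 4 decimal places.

joint[0] = (0.0000, 0.0000)  (base)
link 0: phi[0] = -40 = -40 deg
  cos(-40 deg) = 0.7660, sin(-40 deg) = -0.6428
  joint[1] = (0.0000, 0.0000) + 10.5 * (0.7660, -0.6428) = (0.0000 + 8.0435, 0.0000 + -6.7493) = (8.0435, -6.7493)
link 1: phi[1] = -40 + 35 = -5 deg
  cos(-5 deg) = 0.9962, sin(-5 deg) = -0.0872
  joint[2] = (8.0435, -6.7493) + 3.2 * (0.9962, -0.0872) = (8.0435 + 3.1878, -6.7493 + -0.2789) = (11.2313, -7.0282)
link 2: phi[2] = -40 + 35 + 70 = 65 deg
  cos(65 deg) = 0.4226, sin(65 deg) = 0.9063
  joint[3] = (11.2313, -7.0282) + 9.6 * (0.4226, 0.9063) = (11.2313 + 4.0571, -7.0282 + 8.7006) = (15.2884, 1.6724)
End effector: (15.2884, 1.6724)

Answer: 15.2884 1.6724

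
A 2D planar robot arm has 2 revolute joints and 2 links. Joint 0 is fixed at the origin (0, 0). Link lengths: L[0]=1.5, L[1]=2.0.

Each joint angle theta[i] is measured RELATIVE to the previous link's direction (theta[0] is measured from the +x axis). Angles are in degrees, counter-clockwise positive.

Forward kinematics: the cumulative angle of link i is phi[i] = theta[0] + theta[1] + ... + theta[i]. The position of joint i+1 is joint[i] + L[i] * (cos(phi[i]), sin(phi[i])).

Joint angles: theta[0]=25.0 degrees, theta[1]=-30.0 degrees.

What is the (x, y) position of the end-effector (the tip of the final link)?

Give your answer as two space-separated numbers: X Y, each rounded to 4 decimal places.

joint[0] = (0.0000, 0.0000)  (base)
link 0: phi[0] = 25 = 25 deg
  cos(25 deg) = 0.9063, sin(25 deg) = 0.4226
  joint[1] = (0.0000, 0.0000) + 1.5 * (0.9063, 0.4226) = (0.0000 + 1.3595, 0.0000 + 0.6339) = (1.3595, 0.6339)
link 1: phi[1] = 25 + -30 = -5 deg
  cos(-5 deg) = 0.9962, sin(-5 deg) = -0.0872
  joint[2] = (1.3595, 0.6339) + 2 * (0.9962, -0.0872) = (1.3595 + 1.9924, 0.6339 + -0.1743) = (3.3519, 0.4596)
End effector: (3.3519, 0.4596)

Answer: 3.3519 0.4596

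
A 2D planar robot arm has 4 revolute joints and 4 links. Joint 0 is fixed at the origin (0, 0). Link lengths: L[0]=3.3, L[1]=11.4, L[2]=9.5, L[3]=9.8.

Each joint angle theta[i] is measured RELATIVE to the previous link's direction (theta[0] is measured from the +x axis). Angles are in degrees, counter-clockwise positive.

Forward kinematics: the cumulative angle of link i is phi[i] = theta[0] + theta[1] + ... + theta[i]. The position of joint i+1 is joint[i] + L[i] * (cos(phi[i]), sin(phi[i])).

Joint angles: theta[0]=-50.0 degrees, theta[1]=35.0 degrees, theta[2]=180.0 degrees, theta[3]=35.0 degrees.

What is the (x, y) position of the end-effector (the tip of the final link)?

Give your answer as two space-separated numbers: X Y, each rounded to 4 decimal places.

Answer: -5.2525 -6.3715

Derivation:
joint[0] = (0.0000, 0.0000)  (base)
link 0: phi[0] = -50 = -50 deg
  cos(-50 deg) = 0.6428, sin(-50 deg) = -0.7660
  joint[1] = (0.0000, 0.0000) + 3.3 * (0.6428, -0.7660) = (0.0000 + 2.1212, 0.0000 + -2.5279) = (2.1212, -2.5279)
link 1: phi[1] = -50 + 35 = -15 deg
  cos(-15 deg) = 0.9659, sin(-15 deg) = -0.2588
  joint[2] = (2.1212, -2.5279) + 11.4 * (0.9659, -0.2588) = (2.1212 + 11.0116, -2.5279 + -2.9505) = (13.1328, -5.4785)
link 2: phi[2] = -50 + 35 + 180 = 165 deg
  cos(165 deg) = -0.9659, sin(165 deg) = 0.2588
  joint[3] = (13.1328, -5.4785) + 9.5 * (-0.9659, 0.2588) = (13.1328 + -9.1763, -5.4785 + 2.4588) = (3.9565, -3.0197)
link 3: phi[3] = -50 + 35 + 180 + 35 = 200 deg
  cos(200 deg) = -0.9397, sin(200 deg) = -0.3420
  joint[4] = (3.9565, -3.0197) + 9.8 * (-0.9397, -0.3420) = (3.9565 + -9.2090, -3.0197 + -3.3518) = (-5.2525, -6.3715)
End effector: (-5.2525, -6.3715)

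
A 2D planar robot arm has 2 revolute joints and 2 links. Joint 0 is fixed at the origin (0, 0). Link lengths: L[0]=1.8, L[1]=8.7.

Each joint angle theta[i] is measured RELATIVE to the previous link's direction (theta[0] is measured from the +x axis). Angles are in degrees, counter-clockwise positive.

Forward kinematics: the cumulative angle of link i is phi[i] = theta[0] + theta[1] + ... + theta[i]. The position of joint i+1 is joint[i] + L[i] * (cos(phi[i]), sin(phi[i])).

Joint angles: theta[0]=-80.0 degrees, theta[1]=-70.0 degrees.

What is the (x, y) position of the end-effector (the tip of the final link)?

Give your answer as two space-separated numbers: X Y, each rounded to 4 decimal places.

joint[0] = (0.0000, 0.0000)  (base)
link 0: phi[0] = -80 = -80 deg
  cos(-80 deg) = 0.1736, sin(-80 deg) = -0.9848
  joint[1] = (0.0000, 0.0000) + 1.8 * (0.1736, -0.9848) = (0.0000 + 0.3126, 0.0000 + -1.7727) = (0.3126, -1.7727)
link 1: phi[1] = -80 + -70 = -150 deg
  cos(-150 deg) = -0.8660, sin(-150 deg) = -0.5000
  joint[2] = (0.3126, -1.7727) + 8.7 * (-0.8660, -0.5000) = (0.3126 + -7.5344, -1.7727 + -4.3500) = (-7.2219, -6.1227)
End effector: (-7.2219, -6.1227)

Answer: -7.2219 -6.1227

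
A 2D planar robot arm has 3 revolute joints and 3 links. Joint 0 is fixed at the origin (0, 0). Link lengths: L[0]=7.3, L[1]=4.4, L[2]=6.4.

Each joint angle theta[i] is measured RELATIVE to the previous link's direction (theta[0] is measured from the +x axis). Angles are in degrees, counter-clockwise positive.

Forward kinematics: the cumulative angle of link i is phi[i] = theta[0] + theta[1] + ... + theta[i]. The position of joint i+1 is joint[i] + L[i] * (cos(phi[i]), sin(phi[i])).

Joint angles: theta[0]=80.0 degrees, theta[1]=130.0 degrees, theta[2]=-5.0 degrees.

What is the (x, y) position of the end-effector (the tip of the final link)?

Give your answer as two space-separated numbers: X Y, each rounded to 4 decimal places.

Answer: -8.3432 2.2843

Derivation:
joint[0] = (0.0000, 0.0000)  (base)
link 0: phi[0] = 80 = 80 deg
  cos(80 deg) = 0.1736, sin(80 deg) = 0.9848
  joint[1] = (0.0000, 0.0000) + 7.3 * (0.1736, 0.9848) = (0.0000 + 1.2676, 0.0000 + 7.1891) = (1.2676, 7.1891)
link 1: phi[1] = 80 + 130 = 210 deg
  cos(210 deg) = -0.8660, sin(210 deg) = -0.5000
  joint[2] = (1.2676, 7.1891) + 4.4 * (-0.8660, -0.5000) = (1.2676 + -3.8105, 7.1891 + -2.2000) = (-2.5429, 4.9891)
link 2: phi[2] = 80 + 130 + -5 = 205 deg
  cos(205 deg) = -0.9063, sin(205 deg) = -0.4226
  joint[3] = (-2.5429, 4.9891) + 6.4 * (-0.9063, -0.4226) = (-2.5429 + -5.8004, 4.9891 + -2.7048) = (-8.3432, 2.2843)
End effector: (-8.3432, 2.2843)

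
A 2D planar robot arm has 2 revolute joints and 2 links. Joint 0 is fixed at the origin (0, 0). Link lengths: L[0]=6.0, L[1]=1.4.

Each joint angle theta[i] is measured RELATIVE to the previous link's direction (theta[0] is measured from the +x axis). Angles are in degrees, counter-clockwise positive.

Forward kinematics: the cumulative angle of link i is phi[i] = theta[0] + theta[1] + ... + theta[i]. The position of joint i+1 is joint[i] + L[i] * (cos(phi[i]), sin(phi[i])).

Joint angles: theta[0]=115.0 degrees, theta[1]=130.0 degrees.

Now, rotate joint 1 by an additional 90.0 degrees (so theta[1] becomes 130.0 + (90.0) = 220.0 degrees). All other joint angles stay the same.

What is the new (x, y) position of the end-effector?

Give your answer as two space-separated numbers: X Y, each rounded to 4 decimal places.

joint[0] = (0.0000, 0.0000)  (base)
link 0: phi[0] = 115 = 115 deg
  cos(115 deg) = -0.4226, sin(115 deg) = 0.9063
  joint[1] = (0.0000, 0.0000) + 6 * (-0.4226, 0.9063) = (0.0000 + -2.5357, 0.0000 + 5.4378) = (-2.5357, 5.4378)
link 1: phi[1] = 115 + 220 = 335 deg
  cos(335 deg) = 0.9063, sin(335 deg) = -0.4226
  joint[2] = (-2.5357, 5.4378) + 1.4 * (0.9063, -0.4226) = (-2.5357 + 1.2688, 5.4378 + -0.5917) = (-1.2669, 4.8462)
End effector: (-1.2669, 4.8462)

Answer: -1.2669 4.8462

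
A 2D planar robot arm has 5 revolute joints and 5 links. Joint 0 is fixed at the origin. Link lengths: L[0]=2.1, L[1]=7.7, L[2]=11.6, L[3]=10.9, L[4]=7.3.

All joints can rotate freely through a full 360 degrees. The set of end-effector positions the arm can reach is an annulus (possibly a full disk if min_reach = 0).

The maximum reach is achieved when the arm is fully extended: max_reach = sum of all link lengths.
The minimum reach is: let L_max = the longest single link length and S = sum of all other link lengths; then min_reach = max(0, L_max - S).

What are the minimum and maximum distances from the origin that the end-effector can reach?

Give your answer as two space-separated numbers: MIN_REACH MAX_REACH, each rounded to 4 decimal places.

Link lengths: [2.1, 7.7, 11.6, 10.9, 7.3]
max_reach = 2.1 + 7.7 + 11.6 + 10.9 + 7.3 = 39.6
L_max = max([2.1, 7.7, 11.6, 10.9, 7.3]) = 11.6
S (sum of others) = 39.6 - 11.6 = 28
min_reach = max(0, 11.6 - 28) = max(0, -16.4) = 0

Answer: 0.0000 39.6000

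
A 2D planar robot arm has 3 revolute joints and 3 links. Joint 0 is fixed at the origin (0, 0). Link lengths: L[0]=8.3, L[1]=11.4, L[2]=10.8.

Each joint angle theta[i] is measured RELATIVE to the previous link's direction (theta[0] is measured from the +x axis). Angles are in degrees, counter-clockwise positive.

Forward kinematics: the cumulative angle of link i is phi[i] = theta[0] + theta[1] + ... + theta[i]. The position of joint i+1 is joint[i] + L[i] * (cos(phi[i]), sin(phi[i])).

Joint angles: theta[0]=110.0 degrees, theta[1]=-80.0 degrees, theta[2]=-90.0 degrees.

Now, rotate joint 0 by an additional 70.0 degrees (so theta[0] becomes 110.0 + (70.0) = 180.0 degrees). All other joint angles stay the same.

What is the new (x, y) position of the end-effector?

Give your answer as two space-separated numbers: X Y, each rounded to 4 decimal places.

Answer: 0.3563 13.1022

Derivation:
joint[0] = (0.0000, 0.0000)  (base)
link 0: phi[0] = 180 = 180 deg
  cos(180 deg) = -1.0000, sin(180 deg) = 0.0000
  joint[1] = (0.0000, 0.0000) + 8.3 * (-1.0000, 0.0000) = (0.0000 + -8.3000, 0.0000 + 0.0000) = (-8.3000, 0.0000)
link 1: phi[1] = 180 + -80 = 100 deg
  cos(100 deg) = -0.1736, sin(100 deg) = 0.9848
  joint[2] = (-8.3000, 0.0000) + 11.4 * (-0.1736, 0.9848) = (-8.3000 + -1.9796, 0.0000 + 11.2268) = (-10.2796, 11.2268)
link 2: phi[2] = 180 + -80 + -90 = 10 deg
  cos(10 deg) = 0.9848, sin(10 deg) = 0.1736
  joint[3] = (-10.2796, 11.2268) + 10.8 * (0.9848, 0.1736) = (-10.2796 + 10.6359, 11.2268 + 1.8754) = (0.3563, 13.1022)
End effector: (0.3563, 13.1022)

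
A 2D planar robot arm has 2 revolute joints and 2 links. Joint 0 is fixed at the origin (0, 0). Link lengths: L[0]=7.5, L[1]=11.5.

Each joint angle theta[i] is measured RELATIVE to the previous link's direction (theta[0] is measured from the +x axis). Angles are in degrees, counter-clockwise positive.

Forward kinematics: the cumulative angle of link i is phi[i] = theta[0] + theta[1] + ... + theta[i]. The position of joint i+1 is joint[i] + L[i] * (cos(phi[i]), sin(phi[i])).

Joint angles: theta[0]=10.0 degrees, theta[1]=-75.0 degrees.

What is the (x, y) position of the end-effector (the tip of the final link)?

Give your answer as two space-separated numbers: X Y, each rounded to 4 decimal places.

joint[0] = (0.0000, 0.0000)  (base)
link 0: phi[0] = 10 = 10 deg
  cos(10 deg) = 0.9848, sin(10 deg) = 0.1736
  joint[1] = (0.0000, 0.0000) + 7.5 * (0.9848, 0.1736) = (0.0000 + 7.3861, 0.0000 + 1.3024) = (7.3861, 1.3024)
link 1: phi[1] = 10 + -75 = -65 deg
  cos(-65 deg) = 0.4226, sin(-65 deg) = -0.9063
  joint[2] = (7.3861, 1.3024) + 11.5 * (0.4226, -0.9063) = (7.3861 + 4.8601, 1.3024 + -10.4225) = (12.2462, -9.1202)
End effector: (12.2462, -9.1202)

Answer: 12.2462 -9.1202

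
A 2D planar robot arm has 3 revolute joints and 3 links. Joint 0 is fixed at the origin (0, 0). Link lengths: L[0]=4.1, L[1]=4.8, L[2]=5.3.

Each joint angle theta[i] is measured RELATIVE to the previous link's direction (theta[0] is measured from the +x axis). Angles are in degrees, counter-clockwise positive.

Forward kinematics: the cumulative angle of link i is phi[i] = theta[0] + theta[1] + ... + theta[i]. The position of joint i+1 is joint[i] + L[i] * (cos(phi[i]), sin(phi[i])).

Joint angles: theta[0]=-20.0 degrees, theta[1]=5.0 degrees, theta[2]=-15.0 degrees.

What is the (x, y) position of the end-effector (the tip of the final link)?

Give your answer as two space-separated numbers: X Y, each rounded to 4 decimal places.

Answer: 13.0791 -5.2946

Derivation:
joint[0] = (0.0000, 0.0000)  (base)
link 0: phi[0] = -20 = -20 deg
  cos(-20 deg) = 0.9397, sin(-20 deg) = -0.3420
  joint[1] = (0.0000, 0.0000) + 4.1 * (0.9397, -0.3420) = (0.0000 + 3.8527, 0.0000 + -1.4023) = (3.8527, -1.4023)
link 1: phi[1] = -20 + 5 = -15 deg
  cos(-15 deg) = 0.9659, sin(-15 deg) = -0.2588
  joint[2] = (3.8527, -1.4023) + 4.8 * (0.9659, -0.2588) = (3.8527 + 4.6364, -1.4023 + -1.2423) = (8.4892, -2.6446)
link 2: phi[2] = -20 + 5 + -15 = -30 deg
  cos(-30 deg) = 0.8660, sin(-30 deg) = -0.5000
  joint[3] = (8.4892, -2.6446) + 5.3 * (0.8660, -0.5000) = (8.4892 + 4.5899, -2.6446 + -2.6500) = (13.0791, -5.2946)
End effector: (13.0791, -5.2946)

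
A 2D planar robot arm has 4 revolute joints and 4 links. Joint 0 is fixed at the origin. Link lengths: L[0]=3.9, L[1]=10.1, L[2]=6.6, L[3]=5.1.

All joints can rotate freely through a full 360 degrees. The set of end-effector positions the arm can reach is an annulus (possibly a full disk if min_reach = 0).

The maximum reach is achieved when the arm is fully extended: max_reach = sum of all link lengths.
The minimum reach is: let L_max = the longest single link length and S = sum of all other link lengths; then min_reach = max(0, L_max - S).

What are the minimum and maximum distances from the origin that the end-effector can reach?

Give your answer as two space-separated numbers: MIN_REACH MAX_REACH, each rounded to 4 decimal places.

Link lengths: [3.9, 10.1, 6.6, 5.1]
max_reach = 3.9 + 10.1 + 6.6 + 5.1 = 25.7
L_max = max([3.9, 10.1, 6.6, 5.1]) = 10.1
S (sum of others) = 25.7 - 10.1 = 15.6
min_reach = max(0, 10.1 - 15.6) = max(0, -5.5) = 0

Answer: 0.0000 25.7000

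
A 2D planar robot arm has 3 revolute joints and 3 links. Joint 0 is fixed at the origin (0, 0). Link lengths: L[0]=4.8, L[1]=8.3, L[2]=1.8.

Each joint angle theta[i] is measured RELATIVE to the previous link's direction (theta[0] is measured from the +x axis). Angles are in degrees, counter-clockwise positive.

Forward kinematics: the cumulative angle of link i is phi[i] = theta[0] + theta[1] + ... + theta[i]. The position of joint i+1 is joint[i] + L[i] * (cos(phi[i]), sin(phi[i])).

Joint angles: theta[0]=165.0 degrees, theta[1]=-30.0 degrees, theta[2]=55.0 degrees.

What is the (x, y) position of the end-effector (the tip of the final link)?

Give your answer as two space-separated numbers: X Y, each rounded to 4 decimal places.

Answer: -12.2781 6.7988

Derivation:
joint[0] = (0.0000, 0.0000)  (base)
link 0: phi[0] = 165 = 165 deg
  cos(165 deg) = -0.9659, sin(165 deg) = 0.2588
  joint[1] = (0.0000, 0.0000) + 4.8 * (-0.9659, 0.2588) = (0.0000 + -4.6364, 0.0000 + 1.2423) = (-4.6364, 1.2423)
link 1: phi[1] = 165 + -30 = 135 deg
  cos(135 deg) = -0.7071, sin(135 deg) = 0.7071
  joint[2] = (-4.6364, 1.2423) + 8.3 * (-0.7071, 0.7071) = (-4.6364 + -5.8690, 1.2423 + 5.8690) = (-10.5054, 7.1113)
link 2: phi[2] = 165 + -30 + 55 = 190 deg
  cos(190 deg) = -0.9848, sin(190 deg) = -0.1736
  joint[3] = (-10.5054, 7.1113) + 1.8 * (-0.9848, -0.1736) = (-10.5054 + -1.7727, 7.1113 + -0.3126) = (-12.2781, 6.7988)
End effector: (-12.2781, 6.7988)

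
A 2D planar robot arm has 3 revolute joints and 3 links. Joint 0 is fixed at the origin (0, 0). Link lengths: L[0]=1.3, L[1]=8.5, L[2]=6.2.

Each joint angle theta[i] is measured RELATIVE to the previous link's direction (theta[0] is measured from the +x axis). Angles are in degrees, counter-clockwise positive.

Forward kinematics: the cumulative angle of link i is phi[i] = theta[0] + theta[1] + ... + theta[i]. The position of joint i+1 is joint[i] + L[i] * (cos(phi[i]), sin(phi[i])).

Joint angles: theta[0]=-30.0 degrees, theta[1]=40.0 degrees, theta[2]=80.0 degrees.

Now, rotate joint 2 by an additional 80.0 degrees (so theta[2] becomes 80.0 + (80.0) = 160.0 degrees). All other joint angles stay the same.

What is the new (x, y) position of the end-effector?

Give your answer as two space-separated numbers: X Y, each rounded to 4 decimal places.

Answer: 3.3909 1.9026

Derivation:
joint[0] = (0.0000, 0.0000)  (base)
link 0: phi[0] = -30 = -30 deg
  cos(-30 deg) = 0.8660, sin(-30 deg) = -0.5000
  joint[1] = (0.0000, 0.0000) + 1.3 * (0.8660, -0.5000) = (0.0000 + 1.1258, 0.0000 + -0.6500) = (1.1258, -0.6500)
link 1: phi[1] = -30 + 40 = 10 deg
  cos(10 deg) = 0.9848, sin(10 deg) = 0.1736
  joint[2] = (1.1258, -0.6500) + 8.5 * (0.9848, 0.1736) = (1.1258 + 8.3709, -0.6500 + 1.4760) = (9.4967, 0.8260)
link 2: phi[2] = -30 + 40 + 160 = 170 deg
  cos(170 deg) = -0.9848, sin(170 deg) = 0.1736
  joint[3] = (9.4967, 0.8260) + 6.2 * (-0.9848, 0.1736) = (9.4967 + -6.1058, 0.8260 + 1.0766) = (3.3909, 1.9026)
End effector: (3.3909, 1.9026)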